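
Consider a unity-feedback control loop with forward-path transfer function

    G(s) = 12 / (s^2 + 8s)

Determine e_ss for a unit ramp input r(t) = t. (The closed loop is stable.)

e_ss = 0.6667

G(s) has one pole at the origin.
This is a Type 1 system. Kv = lim_{s→0} s·G(s) = 12/8 = 3/2.
e_ss = 1/Kv = 1/(3/2) = 2/3 ≈ 0.6667.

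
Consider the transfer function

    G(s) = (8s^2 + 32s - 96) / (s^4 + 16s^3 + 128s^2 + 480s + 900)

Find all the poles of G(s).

s = -3 ± 3j, -5 ± 5j

The poles are the roots of the denominator s^4 + 16s^3 + 128s^2 + 480s + 900 = 0.
No real roots exist; factor into two real quadratics: (s^2 + 6s + 18)(s^2 + 10s + 50) = 0.
Each quadratic gives a conjugate pair via the quadratic formula.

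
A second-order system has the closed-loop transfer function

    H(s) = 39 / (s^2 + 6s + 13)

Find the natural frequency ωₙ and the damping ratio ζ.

Compare the denominator to the standard form s^2 + 2ζωₙs + ωₙ².
ωₙ² = 13, so ωₙ = √13 ≈ 3.606 rad/s.
2ζωₙ = 6, so ζ = 6/(2·√13) ≈ 0.8321.
With ζ = 0.8321 the response is underdamped.

ωₙ ≈ 3.606 rad/s, ζ ≈ 0.8321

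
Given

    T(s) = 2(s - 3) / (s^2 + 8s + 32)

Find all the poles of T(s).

The poles are the roots of the denominator s^2 + 8s + 32 = 0.
Using the quadratic formula: s = (-8 ± √(-64))/2 = -4 ± 4j.

s = -4 ± 4j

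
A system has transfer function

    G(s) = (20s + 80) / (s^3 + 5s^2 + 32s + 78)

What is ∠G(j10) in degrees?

∠G(j10) ≈ -170.0°

At s = j10: numerator = 80 + j200, denominator = -422 - j680.
∠G = ∠num − ∠den = 68.199° − (-121.82°) = 190.0°, which wraps to -170.0°.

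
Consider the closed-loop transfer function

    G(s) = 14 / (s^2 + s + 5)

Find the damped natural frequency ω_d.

ω_d ≈ 2.179 rad/s

Comparing s^2 + s + 5 to s^2 + 2ζωₙs + ωₙ²: ωₙ = √5 ≈ 2.236 rad/s and ζ = 1/(2·√5) ≈ 0.2236.
ζωₙ = 1/2 = 0.5, so ω_d = ωₙ√(1−ζ²) = √(ωₙ² − (ζωₙ)²) = √(5 − 0.5²) = √4.75 ≈ 2.179 rad/s.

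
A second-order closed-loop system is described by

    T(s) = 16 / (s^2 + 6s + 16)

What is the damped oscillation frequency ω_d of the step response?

ω_d ≈ 2.646 rad/s

Comparing s^2 + 6s + 16 to s^2 + 2ζωₙs + ωₙ²: ωₙ = 4 rad/s and ζ = 6/(2·4) = 0.75.
ζωₙ = 6/2 = 3, so ω_d = ωₙ√(1−ζ²) = √(ωₙ² − (ζωₙ)²) = √(16 − 3²) = √7 ≈ 2.646 rad/s.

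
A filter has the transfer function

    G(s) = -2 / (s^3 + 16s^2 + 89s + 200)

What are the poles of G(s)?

s = -4 + 3j, -4 - 3j, -8

The poles are the roots of the denominator s^3 + 16s^2 + 89s + 200 = 0.
Trying s = -8: the polynomial evaluates to 0, so (s + 8) is a factor.
Dividing out leaves s^2 + 8s + 25 = 0.
The quadratic formula then gives s = -4 ± 3j.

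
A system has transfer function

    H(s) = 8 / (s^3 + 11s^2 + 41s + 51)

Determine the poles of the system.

The poles are the roots of the denominator s^3 + 11s^2 + 41s + 51 = 0.
Trying s = -3: the polynomial evaluates to 0, so (s + 3) is a factor.
Dividing out leaves s^2 + 8s + 17 = 0.
The quadratic formula then gives s = -4 ± 1j.

s = -4 ± j, -3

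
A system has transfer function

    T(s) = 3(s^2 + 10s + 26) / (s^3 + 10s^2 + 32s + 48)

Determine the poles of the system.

s = -2 + 2j, -2 - 2j, -6

The poles are the roots of the denominator s^3 + 10s^2 + 32s + 48 = 0.
Trying s = -6: the polynomial evaluates to 0, so (s + 6) is a factor.
Dividing out leaves s^2 + 4s + 8 = 0.
The quadratic formula then gives s = -2 ± 2j.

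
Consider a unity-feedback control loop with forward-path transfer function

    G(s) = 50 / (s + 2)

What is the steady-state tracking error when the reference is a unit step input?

G(s) has no poles at the origin.
This is a Type 0 system. Kp = lim_{s→0} G(s) = 50/2 = 25.
e_ss = 1/(1 + Kp) = 1/(1 + 25) = 1/26 ≈ 0.03846.

e_ss = 0.03846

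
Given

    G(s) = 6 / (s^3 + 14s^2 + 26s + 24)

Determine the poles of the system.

s = -12, -1 ± j

The poles are the roots of the denominator s^3 + 14s^2 + 26s + 24 = 0.
Trying s = -12: the polynomial evaluates to 0, so (s + 12) is a factor.
Dividing out leaves s^2 + 2s + 2 = 0.
The quadratic formula then gives s = -1 ± 1j.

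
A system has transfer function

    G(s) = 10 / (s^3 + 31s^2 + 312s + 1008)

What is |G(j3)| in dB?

|G(j3)|_dB ≈ -41.3 dB

Substitute s = j3: numerator = 10, denominator = 729 + j909.
|G(j3)| = |10| / |729 + j909| = 10 / 1165.2 ≈ 0.008582.
In decibels: 20·log₁₀(0.008582) ≈ -41.3 dB.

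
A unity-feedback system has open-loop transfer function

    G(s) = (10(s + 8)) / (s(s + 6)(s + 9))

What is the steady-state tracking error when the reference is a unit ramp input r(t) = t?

G(s) has one pole at the origin.
This is a Type 1 system. Kv = lim_{s→0} s·G(s) = 80/54 = 40/27.
e_ss = 1/Kv = 1/(40/27) = 27/40 ≈ 0.6750.

e_ss = 0.6750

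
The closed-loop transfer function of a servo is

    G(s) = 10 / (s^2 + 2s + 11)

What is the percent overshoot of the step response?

%OS ≈ 37.0%

Comparing s^2 + 2s + 11 to s^2 + 2ζωₙs + ωₙ²: ωₙ = √11 ≈ 3.317 rad/s and ζ = 2/(2·√11) ≈ 0.3015.
%OS = 100·exp(−πζ/√(1−ζ²)) = 100·exp(−π·0.3015/√(1−0.3015²)) ≈ 37.0%.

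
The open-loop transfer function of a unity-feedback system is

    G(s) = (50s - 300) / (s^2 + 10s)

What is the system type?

Type 1

Factor s from the denominator: s^2 + 10s = s·(s + 10).
There is 1 pole at the origin, so the system is Type 1.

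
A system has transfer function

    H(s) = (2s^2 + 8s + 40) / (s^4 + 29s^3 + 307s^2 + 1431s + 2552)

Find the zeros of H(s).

s = -2 ± 4j

Set the numerator to zero: 2s^2 + 8s + 40 = 0, i.e. 2·(s^2 + 4s + 20) = 0.
Factoring: (s^2 + 4s + 20) = 0.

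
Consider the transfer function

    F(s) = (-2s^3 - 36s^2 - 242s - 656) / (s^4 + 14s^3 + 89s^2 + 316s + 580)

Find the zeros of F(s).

Set the numerator to zero: -2s^3 - 36s^2 - 242s - 656 = 0, i.e. -2·(s^3 + 18s^2 + 121s + 328) = 0.
Factoring: (s^2 + 10s + 41)(s + 8) = 0.

s = -5 + 4j, -5 - 4j, -8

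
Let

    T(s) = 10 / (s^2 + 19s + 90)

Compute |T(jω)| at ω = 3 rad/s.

Substitute s = j3: numerator = 10, denominator = 81 + j57.
|T(j3)| = |10| / |81 + j57| = 10 / 99.045 ≈ 0.1010.

|T(j3)| ≈ 0.1010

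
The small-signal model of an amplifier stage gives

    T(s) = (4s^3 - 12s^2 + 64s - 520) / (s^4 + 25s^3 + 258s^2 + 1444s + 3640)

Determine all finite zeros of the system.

Set the numerator to zero: 4s^3 - 12s^2 + 64s - 520 = 0, i.e. 4·(s^3 - 3s^2 + 16s - 130) = 0.
Factoring: (s - 5)(s^2 + 2s + 26) = 0.

s = 5, -1 + 5j, -1 - 5j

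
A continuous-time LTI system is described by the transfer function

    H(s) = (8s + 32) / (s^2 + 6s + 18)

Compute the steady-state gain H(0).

H(0) = 16/9 ≈ 1.778

Set s = 0: H(0) = (32) / (18) = 16/9.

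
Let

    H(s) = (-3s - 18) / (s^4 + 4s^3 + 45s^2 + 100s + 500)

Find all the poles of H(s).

The poles are the roots of the denominator s^4 + 4s^3 + 45s^2 + 100s + 500 = 0.
No real roots exist; factor into two real quadratics: (s^2 + 25)(s^2 + 4s + 20) = 0.
Each quadratic gives a conjugate pair via the quadratic formula.

s = ±5j, -2 ± 4j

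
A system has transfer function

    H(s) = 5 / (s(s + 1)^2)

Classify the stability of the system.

The poles can be read from the denominator factors: s = 0, -1, -1.
Since the simple pole(s) at s = 0 lie on the jω-axis with none in the right half-plane, the system is marginally stable.

marginally stable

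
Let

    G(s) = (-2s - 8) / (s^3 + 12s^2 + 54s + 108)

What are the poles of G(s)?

s = -3 ± 3j, -6

The poles are the roots of the denominator s^3 + 12s^2 + 54s + 108 = 0.
Trying s = -6: the polynomial evaluates to 0, so (s + 6) is a factor.
Dividing out leaves s^2 + 6s + 18 = 0.
The quadratic formula then gives s = -3 ± 3j.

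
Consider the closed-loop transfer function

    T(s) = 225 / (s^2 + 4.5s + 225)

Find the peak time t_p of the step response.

Comparing s^2 + 4.5s + 225 to s^2 + 2ζωₙs + ωₙ²: ωₙ = 15 rad/s and ζ = 4.5/(2·15) = 0.15.
ζωₙ = 4.5/2 = 2.25, so ω_d = ωₙ√(1−ζ²) = √(ωₙ² − (ζωₙ)²) = √(225 − 2.25²) = √219.9375 ≈ 14.83 rad/s.
t_p = π/ω_d = π/14.83 ≈ 0.2118 s.

t_p ≈ 0.2118 s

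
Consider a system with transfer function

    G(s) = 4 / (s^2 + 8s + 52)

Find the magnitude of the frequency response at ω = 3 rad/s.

Substitute s = j3: numerator = 4, denominator = 43 + j24.
|G(j3)| = |4| / |43 + j24| = 4 / 49.244 ≈ 0.08123.

|G(j3)| ≈ 0.08123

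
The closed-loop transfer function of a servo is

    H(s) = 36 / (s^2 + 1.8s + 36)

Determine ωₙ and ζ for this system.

ωₙ = 6 rad/s, ζ = 0.15

Compare the denominator to the standard form s^2 + 2ζωₙs + ωₙ².
ωₙ² = 36, so ωₙ = 6 rad/s.
2ζωₙ = 1.8, so ζ = 1.8/(2·6) = 0.15.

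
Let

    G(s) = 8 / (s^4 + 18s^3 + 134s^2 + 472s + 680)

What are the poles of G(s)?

The poles are the roots of the denominator s^4 + 18s^3 + 134s^2 + 472s + 680 = 0.
No real roots exist; factor into two real quadratics: (s^2 + 10s + 34)(s^2 + 8s + 20) = 0.
Each quadratic gives a conjugate pair via the quadratic formula.

s = -5 + 3j, -5 - 3j, -4 + 2j, -4 - 2j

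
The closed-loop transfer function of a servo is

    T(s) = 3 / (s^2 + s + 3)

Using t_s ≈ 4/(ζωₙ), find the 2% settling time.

Comparing s^2 + s + 3 to s^2 + 2ζωₙs + ωₙ²: ωₙ = √3 ≈ 1.732 rad/s and ζ = 1/(2·√3) ≈ 0.2887.
ζωₙ = 1/2 = 0.5, so t_s ≈ 4/(ζωₙ) = 4/0.5 = 8 s.

t_s ≈ 8 s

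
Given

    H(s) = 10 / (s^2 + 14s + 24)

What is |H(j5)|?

Substitute s = j5: numerator = 10, denominator = -1 + j70.
|H(j5)| = |10| / |-1 + j70| = 10 / 70.007 ≈ 0.1428.

|H(j5)| ≈ 0.1428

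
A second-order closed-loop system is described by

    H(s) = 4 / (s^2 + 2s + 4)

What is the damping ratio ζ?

ζ = 0.5

Compare the denominator to the standard form s^2 + 2ζωₙs + ωₙ².
ωₙ² = 4, so ωₙ = 2 rad/s.
2ζωₙ = 2, so ζ = 2/(2·2) = 0.5.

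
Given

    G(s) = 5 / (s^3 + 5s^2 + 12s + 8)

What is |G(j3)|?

|G(j3)| ≈ 0.1313

Substitute s = j3: numerator = 5, denominator = -37 + j9.
|G(j3)| = |5| / |-37 + j9| = 5 / 38.079 ≈ 0.1313.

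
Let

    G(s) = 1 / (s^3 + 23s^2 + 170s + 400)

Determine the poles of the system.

s = -5, -10, -8

The poles are the roots of the denominator s^3 + 23s^2 + 170s + 400 = 0.
Trying s = -5: the polynomial evaluates to 0, so (s + 5) is a factor.
Dividing out leaves s^2 + 18s + 80 = 0.
Factoring the quadratic: (s + 10)(s + 8) = 0.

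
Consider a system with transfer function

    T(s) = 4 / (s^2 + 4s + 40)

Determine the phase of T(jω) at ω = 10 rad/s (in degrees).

At s = j10: numerator = 4, denominator = -60 + j40.
∠T = ∠num − ∠den = 0° − (146.31°) = -146.3°.

∠T(j10) ≈ -146.3°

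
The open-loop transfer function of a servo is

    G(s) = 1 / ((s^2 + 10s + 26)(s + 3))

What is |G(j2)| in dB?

|G(j2)|_dB ≈ -40.6 dB

Substitute s = j2: numerator = 1, denominator = 26 + j104.
|G(j2)| = |1| / |26 + j104| = 1 / 107.20 ≈ 0.009328.
In decibels: 20·log₁₀(0.009328) ≈ -40.6 dB.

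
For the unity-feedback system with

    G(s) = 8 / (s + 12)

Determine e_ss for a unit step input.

G(s) has no poles at the origin.
This is a Type 0 system. Kp = lim_{s→0} G(s) = 8/12 = 2/3.
e_ss = 1/(1 + Kp) = 1/(1 + 2/3) = 3/5 ≈ 0.6000.

e_ss = 0.6000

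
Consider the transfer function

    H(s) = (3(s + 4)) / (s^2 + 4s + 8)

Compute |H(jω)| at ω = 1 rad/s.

|H(j1)| ≈ 1.534

Substitute s = j1: numerator = 12 + j3, denominator = 7 + j4.
|H(j1)| = |12 + j3| / |7 + j4| = 12.369 / 8.0623 ≈ 1.534.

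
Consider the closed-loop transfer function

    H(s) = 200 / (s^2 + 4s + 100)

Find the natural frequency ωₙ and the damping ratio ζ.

ωₙ = 10 rad/s, ζ = 0.2

Compare the denominator to the standard form s^2 + 2ζωₙs + ωₙ².
ωₙ² = 100, so ωₙ = 10 rad/s.
2ζωₙ = 4, so ζ = 4/(2·10) = 0.2.
With ζ = 0.2 the response is underdamped.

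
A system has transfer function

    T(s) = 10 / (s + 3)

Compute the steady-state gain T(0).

T(0) = 10/3 ≈ 3.333

Set s = 0: T(0) = (10) / (3) = 10/3.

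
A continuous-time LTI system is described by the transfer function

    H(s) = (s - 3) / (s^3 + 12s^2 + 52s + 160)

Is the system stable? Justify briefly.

stable

The denominator s^3 + 12s^2 + 52s + 160 factors as (s^2 + 4s + 20)(s + 8), giving poles at s = -2 + 4j, -2 - 4j, -8.
Since all poles lie strictly in the left half-plane, the system is stable.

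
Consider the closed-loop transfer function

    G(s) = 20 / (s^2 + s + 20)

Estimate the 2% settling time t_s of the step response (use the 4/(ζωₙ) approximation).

Comparing s^2 + s + 20 to s^2 + 2ζωₙs + ωₙ²: ωₙ = √20 ≈ 4.472 rad/s and ζ = 1/(2·√20) ≈ 0.1118.
ζωₙ = 1/2 = 0.5, so t_s ≈ 4/(ζωₙ) = 4/0.5 = 8 s.

t_s ≈ 8 s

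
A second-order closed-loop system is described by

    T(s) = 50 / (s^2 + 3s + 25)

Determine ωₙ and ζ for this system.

ωₙ = 5 rad/s, ζ = 0.3

Compare the denominator to the standard form s^2 + 2ζωₙs + ωₙ².
ωₙ² = 25, so ωₙ = 5 rad/s.
2ζωₙ = 3, so ζ = 3/(2·5) = 0.3.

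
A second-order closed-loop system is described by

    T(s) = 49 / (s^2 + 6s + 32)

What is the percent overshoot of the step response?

Comparing s^2 + 6s + 32 to s^2 + 2ζωₙs + ωₙ²: ωₙ = √32 ≈ 5.657 rad/s and ζ = 6/(2·√32) ≈ 0.5303.
%OS = 100·exp(−πζ/√(1−ζ²)) = 100·exp(−π·0.5303/√(1−0.5303²)) ≈ 14.0%.

%OS ≈ 14.0%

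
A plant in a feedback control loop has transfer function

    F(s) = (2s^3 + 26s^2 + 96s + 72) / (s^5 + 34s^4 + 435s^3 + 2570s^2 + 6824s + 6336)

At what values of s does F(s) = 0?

Set the numerator to zero: 2s^3 + 26s^2 + 96s + 72 = 0, i.e. 2·(s^3 + 13s^2 + 48s + 36) = 0.
Factoring: (s + 1)(s + 6)^2 = 0.

s = -1, -6, -6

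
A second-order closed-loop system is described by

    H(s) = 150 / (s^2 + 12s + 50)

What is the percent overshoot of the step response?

Comparing s^2 + 12s + 50 to s^2 + 2ζωₙs + ωₙ²: ωₙ = √50 ≈ 7.071 rad/s and ζ = 12/(2·√50) ≈ 0.8485.
%OS = 100·exp(−πζ/√(1−ζ²)) = 100·exp(−π·0.8485/√(1−0.8485²)) ≈ 0.649%.

%OS ≈ 0.649%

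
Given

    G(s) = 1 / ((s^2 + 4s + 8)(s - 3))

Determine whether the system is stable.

The poles can be read from the denominator factors: s = -2 + 2j, -2 - 2j, 3.
Since the pole(s) at s = 3 lie in the right half-plane, the system is unstable.

unstable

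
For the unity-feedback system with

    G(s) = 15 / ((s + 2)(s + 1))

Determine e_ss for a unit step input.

e_ss = 0.1176

G(s) has no poles at the origin.
This is a Type 0 system. Kp = lim_{s→0} G(s) = 15/2.
e_ss = 1/(1 + Kp) = 1/(1 + 15/2) = 2/17 ≈ 0.1176.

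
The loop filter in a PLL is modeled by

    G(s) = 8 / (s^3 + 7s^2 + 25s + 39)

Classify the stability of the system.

The denominator s^3 + 7s^2 + 25s + 39 factors as (s^2 + 4s + 13)(s + 3), giving poles at s = -2 ± 3j, -3.
Since all poles lie strictly in the left half-plane, the system is stable.

stable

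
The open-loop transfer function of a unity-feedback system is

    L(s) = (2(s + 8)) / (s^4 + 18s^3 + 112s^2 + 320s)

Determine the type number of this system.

The denominator has 1 factor of s at the origin (free integrator), so this is a Type 1 system.

Type 1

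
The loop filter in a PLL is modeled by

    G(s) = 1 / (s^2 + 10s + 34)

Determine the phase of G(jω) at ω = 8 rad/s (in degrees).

∠G(j8) ≈ -110.6°

At s = j8: numerator = 1, denominator = -30 + j80.
∠G = ∠num − ∠den = 0° − (110.56°) = -110.6°.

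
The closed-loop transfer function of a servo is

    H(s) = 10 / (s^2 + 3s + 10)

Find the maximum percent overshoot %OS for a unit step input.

%OS ≈ 18.4%

Comparing s^2 + 3s + 10 to s^2 + 2ζωₙs + ωₙ²: ωₙ = √10 ≈ 3.162 rad/s and ζ = 3/(2·√10) ≈ 0.4743.
%OS = 100·exp(−πζ/√(1−ζ²)) = 100·exp(−π·0.4743/√(1−0.4743²)) ≈ 18.4%.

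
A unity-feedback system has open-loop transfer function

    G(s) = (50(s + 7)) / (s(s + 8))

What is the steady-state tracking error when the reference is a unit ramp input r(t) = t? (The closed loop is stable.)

G(s) has one pole at the origin.
This is a Type 1 system. Kv = lim_{s→0} s·G(s) = 350/8 = 175/4.
e_ss = 1/Kv = 1/(175/4) = 4/175 ≈ 0.02286.

e_ss = 0.02286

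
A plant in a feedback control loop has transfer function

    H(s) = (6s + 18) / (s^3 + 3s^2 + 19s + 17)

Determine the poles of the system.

s = -1 ± 4j, -1

The poles are the roots of the denominator s^3 + 3s^2 + 19s + 17 = 0.
Trying s = -1: the polynomial evaluates to 0, so (s + 1) is a factor.
Dividing out leaves s^2 + 2s + 17 = 0.
The quadratic formula then gives s = -1 ± 4j.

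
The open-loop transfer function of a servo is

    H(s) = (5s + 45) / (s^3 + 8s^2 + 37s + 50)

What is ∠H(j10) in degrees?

∠H(j10) ≈ -172.0°

At s = j10: numerator = 45 + j50, denominator = -750 - j630.
∠H = ∠num − ∠den = 48.013° − (-139.97°) = 188.0°, which wraps to -172.0°.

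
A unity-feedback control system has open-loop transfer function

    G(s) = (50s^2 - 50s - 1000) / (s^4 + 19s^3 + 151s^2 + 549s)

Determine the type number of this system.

Type 1

Factor s from the denominator: s^4 + 19s^3 + 151s^2 + 549s = s·(s^3 + 19s^2 + 151s + 549).
There is 1 pole at the origin, so the system is Type 1.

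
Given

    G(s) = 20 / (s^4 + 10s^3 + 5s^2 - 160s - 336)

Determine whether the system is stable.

unstable

The denominator s^4 + 10s^3 + 5s^2 - 160s - 336 factors as (s + 7)(s + 3)(s - 4)(s + 4), giving poles at s = -7, -3, 4, -4.
Since the pole(s) at s = 4 lie in the right half-plane, the system is unstable.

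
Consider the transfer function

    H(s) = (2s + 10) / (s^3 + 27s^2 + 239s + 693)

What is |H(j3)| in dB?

|H(j3)|_dB ≈ -37.0 dB

Substitute s = j3: numerator = 10 + j6, denominator = 450 + j690.
|H(j3)| = |10 + j6| / |450 + j690| = 11.662 / 823.77 ≈ 0.01416.
In decibels: 20·log₁₀(0.01416) ≈ -37.0 dB.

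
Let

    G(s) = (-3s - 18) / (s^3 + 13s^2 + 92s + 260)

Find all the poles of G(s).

s = -4 + 6j, -4 - 6j, -5

The poles are the roots of the denominator s^3 + 13s^2 + 92s + 260 = 0.
Trying s = -5: the polynomial evaluates to 0, so (s + 5) is a factor.
Dividing out leaves s^2 + 8s + 52 = 0.
The quadratic formula then gives s = -4 ± 6j.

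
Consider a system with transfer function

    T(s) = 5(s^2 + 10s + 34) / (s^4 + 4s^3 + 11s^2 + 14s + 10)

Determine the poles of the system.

The poles are the roots of the denominator s^4 + 4s^3 + 11s^2 + 14s + 10 = 0.
No real roots exist; factor into two real quadratics: (s^2 + 2s + 2)(s^2 + 2s + 5) = 0.
Each quadratic gives a conjugate pair via the quadratic formula.

s = -1 + j, -1 - j, -1 + 2j, -1 - 2j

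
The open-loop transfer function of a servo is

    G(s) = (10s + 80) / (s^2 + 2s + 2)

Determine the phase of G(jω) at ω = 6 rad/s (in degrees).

∠G(j6) ≈ -123.7°

At s = j6: numerator = 80 + j60, denominator = -34 + j12.
∠G = ∠num − ∠den = 36.870° − (160.56°) = -123.7°.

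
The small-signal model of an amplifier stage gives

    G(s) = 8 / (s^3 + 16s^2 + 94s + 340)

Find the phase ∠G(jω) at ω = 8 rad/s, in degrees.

∠G(j8) ≈ -160.7°

At s = j8: numerator = 8, denominator = -684 + j240.
∠G = ∠num − ∠den = 0° − (160.67°) = -160.7°.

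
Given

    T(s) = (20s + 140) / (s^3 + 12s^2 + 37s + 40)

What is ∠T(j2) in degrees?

At s = j2: numerator = 140 + j40, denominator = -8 + j66.
∠T = ∠num − ∠den = 15.945° − (96.911°) = -80.97°.

∠T(j2) ≈ -80.97°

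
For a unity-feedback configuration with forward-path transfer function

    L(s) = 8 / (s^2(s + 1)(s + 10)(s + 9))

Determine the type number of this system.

The denominator has 2 factors of s at the origin (free integrators), so this is a Type 2 system.

Type 2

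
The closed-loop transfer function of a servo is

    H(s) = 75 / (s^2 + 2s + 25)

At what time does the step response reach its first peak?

Comparing s^2 + 2s + 25 to s^2 + 2ζωₙs + ωₙ²: ωₙ = 5 rad/s and ζ = 2/(2·5) = 0.2.
ζωₙ = 2/2 = 1, so ω_d = ωₙ√(1−ζ²) = √(ωₙ² − (ζωₙ)²) = √(25 − 1²) = √24 ≈ 4.899 rad/s.
t_p = π/ω_d = π/4.899 ≈ 0.6413 s.

t_p ≈ 0.6413 s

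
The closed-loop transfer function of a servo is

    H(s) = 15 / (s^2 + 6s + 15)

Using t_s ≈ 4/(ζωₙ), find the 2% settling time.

t_s ≈ 1.333 s

Comparing s^2 + 6s + 15 to s^2 + 2ζωₙs + ωₙ²: ωₙ = √15 ≈ 3.873 rad/s and ζ = 6/(2·√15) ≈ 0.7746.
ζωₙ = 6/2 = 3, so t_s ≈ 4/(ζωₙ) = 4/3 ≈ 1.333 s.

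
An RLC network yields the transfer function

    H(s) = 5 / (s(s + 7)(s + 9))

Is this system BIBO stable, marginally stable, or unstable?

The poles can be read from the denominator factors: s = 0, -7, -9.
Since the simple pole(s) at s = 0 lie on the jω-axis with none in the right half-plane, the system is marginally stable.

marginally stable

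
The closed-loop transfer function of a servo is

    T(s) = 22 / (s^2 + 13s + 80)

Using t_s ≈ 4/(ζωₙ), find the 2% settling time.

Comparing s^2 + 13s + 80 to s^2 + 2ζωₙs + ωₙ²: ωₙ = √80 ≈ 8.944 rad/s and ζ = 13/(2·√80) ≈ 0.7267.
ζωₙ = 13/2 = 6.5, so t_s ≈ 4/(ζωₙ) = 4/6.5 ≈ 0.6154 s.

t_s ≈ 0.6154 s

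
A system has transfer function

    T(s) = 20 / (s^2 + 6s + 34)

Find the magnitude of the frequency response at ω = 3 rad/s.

Substitute s = j3: numerator = 20, denominator = 25 + j18.
|T(j3)| = |20| / |25 + j18| = 20 / 30.806 ≈ 0.6492.

|T(j3)| ≈ 0.6492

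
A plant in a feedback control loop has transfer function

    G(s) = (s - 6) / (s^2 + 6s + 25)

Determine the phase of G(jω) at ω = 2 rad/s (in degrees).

At s = j2: numerator = -6 + j2, denominator = 21 + j12.
∠G = ∠num − ∠den = 161.57° − (29.745°) = 131.8°.

∠G(j2) ≈ 131.8°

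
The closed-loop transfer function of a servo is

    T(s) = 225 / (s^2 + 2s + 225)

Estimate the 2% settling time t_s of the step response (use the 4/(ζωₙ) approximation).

t_s ≈ 4 s

Comparing s^2 + 2s + 225 to s^2 + 2ζωₙs + ωₙ²: ωₙ = 15 rad/s and ζ = 2/(2·15) ≈ 0.06667.
ζωₙ = 2/2 = 1, so t_s ≈ 4/(ζωₙ) = 4/1 = 4 s.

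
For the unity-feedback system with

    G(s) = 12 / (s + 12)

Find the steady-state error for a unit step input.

G(s) has no poles at the origin.
This is a Type 0 system. Kp = lim_{s→0} G(s) = 12/12 = 1.
e_ss = 1/(1 + Kp) = 1/(1 + 1) = 1/2 ≈ 0.5000.

e_ss = 0.5000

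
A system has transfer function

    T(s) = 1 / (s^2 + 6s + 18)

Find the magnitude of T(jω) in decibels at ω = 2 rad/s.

Substitute s = j2: numerator = 1, denominator = 14 + j12.
|T(j2)| = |1| / |14 + j12| = 1 / 18.439 ≈ 0.05423.
In decibels: 20·log₁₀(0.05423) ≈ -25.3 dB.

|T(j2)|_dB ≈ -25.3 dB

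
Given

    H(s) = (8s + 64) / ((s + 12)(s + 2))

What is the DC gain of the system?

H(0) = 8/3 ≈ 2.667

Set s = 0: H(0) = (64) / (24) = 8/3.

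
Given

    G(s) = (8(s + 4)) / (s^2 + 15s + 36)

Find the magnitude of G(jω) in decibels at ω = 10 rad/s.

Substitute s = j10: numerator = 32 + j80, denominator = -64 + j150.
|G(j10)| = |32 + j80| / |-64 + j150| = 86.163 / 163.08 ≈ 0.5283.
In decibels: 20·log₁₀(0.5283) ≈ -5.54 dB.

|G(j10)|_dB ≈ -5.54 dB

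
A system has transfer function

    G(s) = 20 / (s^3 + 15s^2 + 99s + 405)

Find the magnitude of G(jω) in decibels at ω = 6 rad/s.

Substitute s = j6: numerator = 20, denominator = -135 + j378.
|G(j6)| = |20| / |-135 + j378| = 20 / 401.38 ≈ 0.04983.
In decibels: 20·log₁₀(0.04983) ≈ -26.1 dB.

|G(j6)|_dB ≈ -26.1 dB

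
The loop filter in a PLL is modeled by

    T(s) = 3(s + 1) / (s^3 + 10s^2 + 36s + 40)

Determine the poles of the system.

s = -4 + 2j, -4 - 2j, -2

The poles are the roots of the denominator s^3 + 10s^2 + 36s + 40 = 0.
Trying s = -2: the polynomial evaluates to 0, so (s + 2) is a factor.
Dividing out leaves s^2 + 8s + 20 = 0.
The quadratic formula then gives s = -4 ± 2j.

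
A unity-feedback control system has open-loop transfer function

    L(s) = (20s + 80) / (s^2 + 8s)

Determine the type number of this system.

Factor s from the denominator: s^2 + 8s = s·(s + 8).
There is 1 pole at the origin, so the system is Type 1.

Type 1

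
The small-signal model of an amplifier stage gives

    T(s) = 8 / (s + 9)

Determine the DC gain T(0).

At s = 0 each factor (s + a) contributes a and each (s^2 + bs + c) contributes c.
T(0) = 8·1 / ((9)) = 8/9 = 8/9.

T(0) = 8/9 ≈ 0.8889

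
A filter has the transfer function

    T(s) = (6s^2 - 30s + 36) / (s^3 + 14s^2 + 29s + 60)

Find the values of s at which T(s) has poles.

s = -1 ± 2j, -12

The poles are the roots of the denominator s^3 + 14s^2 + 29s + 60 = 0.
Trying s = -12: the polynomial evaluates to 0, so (s + 12) is a factor.
Dividing out leaves s^2 + 2s + 5 = 0.
The quadratic formula then gives s = -1 ± 2j.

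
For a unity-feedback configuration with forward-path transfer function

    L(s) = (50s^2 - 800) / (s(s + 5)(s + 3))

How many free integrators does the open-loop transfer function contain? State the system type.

Type 1

The denominator has 1 factor of s at the origin (free integrator), so this is a Type 1 system.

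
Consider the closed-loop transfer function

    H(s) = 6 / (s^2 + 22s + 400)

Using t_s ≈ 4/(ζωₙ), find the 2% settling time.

Comparing s^2 + 22s + 400 to s^2 + 2ζωₙs + ωₙ²: ωₙ = 20 rad/s and ζ = 22/(2·20) = 0.55.
ζωₙ = 22/2 = 11, so t_s ≈ 4/(ζωₙ) = 4/11 ≈ 0.3636 s.

t_s ≈ 0.3636 s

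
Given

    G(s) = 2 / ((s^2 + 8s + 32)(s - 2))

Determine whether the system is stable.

unstable

The poles can be read from the denominator factors: s = -4 ± 4j, 2.
Since the pole(s) at s = 2 lie in the right half-plane, the system is unstable.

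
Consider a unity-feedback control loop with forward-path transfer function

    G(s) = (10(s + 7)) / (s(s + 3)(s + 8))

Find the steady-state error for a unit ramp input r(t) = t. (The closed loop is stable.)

e_ss = 0.3429

G(s) has one pole at the origin.
This is a Type 1 system. Kv = lim_{s→0} s·G(s) = 70/24 = 35/12.
e_ss = 1/Kv = 1/(35/12) = 12/35 ≈ 0.3429.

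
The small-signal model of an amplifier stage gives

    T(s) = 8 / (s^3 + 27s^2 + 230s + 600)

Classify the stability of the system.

stable

The denominator s^3 + 27s^2 + 230s + 600 factors as (s + 12)(s + 10)(s + 5), giving poles at s = -12, -10, -5.
Since all poles lie strictly in the left half-plane, the system is stable.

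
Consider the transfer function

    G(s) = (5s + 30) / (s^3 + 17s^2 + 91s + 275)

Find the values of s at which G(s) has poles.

s = -3 ± 4j, -11

The poles are the roots of the denominator s^3 + 17s^2 + 91s + 275 = 0.
Trying s = -11: the polynomial evaluates to 0, so (s + 11) is a factor.
Dividing out leaves s^2 + 6s + 25 = 0.
The quadratic formula then gives s = -3 ± 4j.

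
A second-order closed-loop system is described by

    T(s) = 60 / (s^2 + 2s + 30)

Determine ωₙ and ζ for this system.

Compare the denominator to the standard form s^2 + 2ζωₙs + ωₙ².
ωₙ² = 30, so ωₙ = √30 ≈ 5.477 rad/s.
2ζωₙ = 2, so ζ = 2/(2·√30) ≈ 0.1826.
With ζ = 0.1826 the response is underdamped.

ωₙ ≈ 5.477 rad/s, ζ ≈ 0.1826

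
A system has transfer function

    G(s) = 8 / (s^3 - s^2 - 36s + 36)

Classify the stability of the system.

The denominator s^3 - s^2 - 36s + 36 factors as (s + 6)(s - 6)(s - 1), giving poles at s = -6, 6, 1.
Since the pole(s) at s = 6, 1 lie in the right half-plane, the system is unstable.

unstable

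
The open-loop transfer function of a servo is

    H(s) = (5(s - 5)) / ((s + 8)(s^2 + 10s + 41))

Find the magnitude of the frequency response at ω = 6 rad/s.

|H(j6)| ≈ 0.06486

Substitute s = j6: numerator = -25 + j30, denominator = -320 + j510.
|H(j6)| = |-25 + j30| / |-320 + j510| = 39.051 / 602.08 ≈ 0.06486.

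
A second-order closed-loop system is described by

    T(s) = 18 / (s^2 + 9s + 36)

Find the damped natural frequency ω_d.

ω_d ≈ 3.969 rad/s

Comparing s^2 + 9s + 36 to s^2 + 2ζωₙs + ωₙ²: ωₙ = 6 rad/s and ζ = 9/(2·6) = 0.75.
ζωₙ = 9/2 = 4.5, so ω_d = ωₙ√(1−ζ²) = √(ωₙ² − (ζωₙ)²) = √(36 − 4.5²) = √15.75 ≈ 3.969 rad/s.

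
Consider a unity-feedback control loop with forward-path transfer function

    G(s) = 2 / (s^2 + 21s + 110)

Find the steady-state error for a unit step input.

G(s) has no poles at the origin.
This is a Type 0 system. Kp = lim_{s→0} G(s) = 2/110 = 1/55.
e_ss = 1/(1 + Kp) = 1/(1 + 1/55) = 55/56 ≈ 0.9821.

e_ss = 0.9821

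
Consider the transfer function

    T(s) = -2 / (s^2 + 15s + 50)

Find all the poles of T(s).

s = -5, -10

The poles are the roots of the denominator s^2 + 15s + 50 = 0.
Factoring: (s + 5)(s + 10) = 0, so s = -5 and s = -10.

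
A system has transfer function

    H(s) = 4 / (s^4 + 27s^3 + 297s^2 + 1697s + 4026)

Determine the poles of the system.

s = -5 ± 6j, -11, -6

The poles are the roots of the denominator s^4 + 27s^3 + 297s^2 + 1697s + 4026 = 0.
Trying s = -11: the polynomial evaluates to 0, so (s + 11) is a factor.
Dividing out leaves s^3 + 16s^2 + 121s + 366 = 0.
This factors further as (s^2 + 10s + 61)(s + 6) = 0.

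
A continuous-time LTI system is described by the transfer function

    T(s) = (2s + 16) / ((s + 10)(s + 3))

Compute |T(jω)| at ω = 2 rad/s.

|T(j2)| ≈ 0.4485

Substitute s = j2: numerator = 16 + j4, denominator = 26 + j26.
|T(j2)| = |16 + j4| / |26 + j26| = 16.492 / 36.770 ≈ 0.4485.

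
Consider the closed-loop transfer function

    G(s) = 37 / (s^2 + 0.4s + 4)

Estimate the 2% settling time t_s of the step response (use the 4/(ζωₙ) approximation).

Comparing s^2 + 0.4s + 4 to s^2 + 2ζωₙs + ωₙ²: ωₙ = 2 rad/s and ζ = 0.4/(2·2) = 0.1.
ζωₙ = 0.4/2 = 0.2, so t_s ≈ 4/(ζωₙ) = 4/0.2 = 20 s.

t_s ≈ 20 s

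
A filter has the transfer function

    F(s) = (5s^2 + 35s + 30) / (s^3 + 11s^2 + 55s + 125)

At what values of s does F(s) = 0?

s = -1, -6

Set the numerator to zero: 5s^2 + 35s + 30 = 0, i.e. 5·(s^2 + 7s + 6) = 0.
Factoring: (s + 1)(s + 6) = 0.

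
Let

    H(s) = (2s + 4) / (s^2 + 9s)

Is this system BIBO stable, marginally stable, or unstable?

The denominator s^2 + 9s factors as s(s + 9), giving poles at s = 0, -9.
Since the simple pole(s) at s = 0 lie on the jω-axis with none in the right half-plane, the system is marginally stable.

marginally stable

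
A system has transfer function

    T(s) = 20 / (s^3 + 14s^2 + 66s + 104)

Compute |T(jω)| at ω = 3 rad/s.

Substitute s = j3: numerator = 20, denominator = -22 + j171.
|T(j3)| = |20| / |-22 + j171| = 20 / 172.41 ≈ 0.1160.

|T(j3)| ≈ 0.1160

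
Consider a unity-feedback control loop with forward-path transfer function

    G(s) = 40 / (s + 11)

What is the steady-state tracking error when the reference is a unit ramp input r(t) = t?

G(s) has no poles at the origin.
This is a Type 0 system; Kv = lim_{s→0} s·G(s) = 0, so the steady-state error for a ramp input is infinite.

e_ss = ∞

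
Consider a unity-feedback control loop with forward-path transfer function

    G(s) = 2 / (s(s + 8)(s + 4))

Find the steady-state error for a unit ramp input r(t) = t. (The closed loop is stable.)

G(s) has one pole at the origin.
This is a Type 1 system. Kv = lim_{s→0} s·G(s) = 2/32 = 1/16.
e_ss = 1/Kv = 1/(1/16) = 16.

e_ss = 16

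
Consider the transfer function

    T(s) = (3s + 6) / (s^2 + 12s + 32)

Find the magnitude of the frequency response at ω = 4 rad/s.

|T(j4)| ≈ 0.2652

Substitute s = j4: numerator = 6 + j12, denominator = 16 + j48.
|T(j4)| = |6 + j12| / |16 + j48| = 13.416 / 50.596 ≈ 0.2652.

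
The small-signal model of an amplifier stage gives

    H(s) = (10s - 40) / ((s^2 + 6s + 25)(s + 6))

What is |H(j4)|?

|H(j4)| ≈ 0.3060

Substitute s = j4: numerator = -40 + j40, denominator = -42 + j180.
|H(j4)| = |-40 + j40| / |-42 + j180| = 56.569 / 184.84 ≈ 0.3060.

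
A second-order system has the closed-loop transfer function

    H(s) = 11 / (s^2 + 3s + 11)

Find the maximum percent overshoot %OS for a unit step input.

Comparing s^2 + 3s + 11 to s^2 + 2ζωₙs + ωₙ²: ωₙ = √11 ≈ 3.317 rad/s and ζ = 3/(2·√11) ≈ 0.4523.
%OS = 100·exp(−πζ/√(1−ζ²)) = 100·exp(−π·0.4523/√(1−0.4523²)) ≈ 20.3%.

%OS ≈ 20.3%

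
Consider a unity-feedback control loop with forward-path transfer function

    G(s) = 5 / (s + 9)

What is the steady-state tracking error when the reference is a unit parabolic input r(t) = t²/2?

G(s) has no poles at the origin.
This is a Type 0 system; Ka = lim_{s→0} s^2·G(s) = 0, so the steady-state error for a parabola input is infinite.

e_ss = ∞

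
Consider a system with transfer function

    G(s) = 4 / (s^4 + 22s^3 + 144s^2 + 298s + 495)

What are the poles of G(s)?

s = -11, -9, -1 + 2j, -1 - 2j

The poles are the roots of the denominator s^4 + 22s^3 + 144s^2 + 298s + 495 = 0.
Trying s = -11: the polynomial evaluates to 0, so (s + 11) is a factor.
Dividing out leaves s^3 + 11s^2 + 23s + 45 = 0.
This factors further as (s + 9)(s^2 + 2s + 5) = 0.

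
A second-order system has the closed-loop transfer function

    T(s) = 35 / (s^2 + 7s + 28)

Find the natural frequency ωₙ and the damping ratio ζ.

ωₙ ≈ 5.292 rad/s, ζ ≈ 0.6614

Compare the denominator to the standard form s^2 + 2ζωₙs + ωₙ².
ωₙ² = 28, so ωₙ = √28 ≈ 5.292 rad/s.
2ζωₙ = 7, so ζ = 7/(2·√28) ≈ 0.6614.
With ζ = 0.6614 the response is underdamped.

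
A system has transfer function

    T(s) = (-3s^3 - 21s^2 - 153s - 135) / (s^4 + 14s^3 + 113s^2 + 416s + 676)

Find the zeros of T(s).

Set the numerator to zero: -3s^3 - 21s^2 - 153s - 135 = 0, i.e. -3·(s^3 + 7s^2 + 51s + 45) = 0.
Factoring: (s^2 + 6s + 45)(s + 1) = 0.

s = -3 + 6j, -3 - 6j, -1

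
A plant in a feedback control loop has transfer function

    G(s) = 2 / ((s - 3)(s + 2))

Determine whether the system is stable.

unstable

The poles can be read from the denominator factors: s = 3, -2.
Since the pole(s) at s = 3 lie in the right half-plane, the system is unstable.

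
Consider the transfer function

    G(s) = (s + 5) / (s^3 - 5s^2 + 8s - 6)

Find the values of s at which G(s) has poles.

The poles are the roots of the denominator s^3 - 5s^2 + 8s - 6 = 0.
Trying s = 3: the polynomial evaluates to 0, so (s - 3) is a factor.
Dividing out leaves s^2 - 2s + 2 = 0.
The quadratic formula then gives s = 1 ± 1j.

s = 1 + j, 1 - j, 3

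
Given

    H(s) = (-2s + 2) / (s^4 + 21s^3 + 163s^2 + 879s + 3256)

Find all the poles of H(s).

s = -1 + 6j, -1 - 6j, -8, -11

The poles are the roots of the denominator s^4 + 21s^3 + 163s^2 + 879s + 3256 = 0.
Trying s = -8: the polynomial evaluates to 0, so (s + 8) is a factor.
Dividing out leaves s^3 + 13s^2 + 59s + 407 = 0.
This factors further as (s^2 + 2s + 37)(s + 11) = 0.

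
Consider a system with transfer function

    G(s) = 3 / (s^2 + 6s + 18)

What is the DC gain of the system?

Set s = 0: G(0) = (3) / (18) = 1/6.

G(0) = 1/6 ≈ 0.1667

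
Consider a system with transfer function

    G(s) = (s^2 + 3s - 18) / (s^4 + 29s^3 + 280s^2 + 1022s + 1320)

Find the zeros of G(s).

s = 3, -6

Set the numerator to zero: s^2 + 3s - 18 = 0.
Factoring: (s - 3)(s + 6) = 0.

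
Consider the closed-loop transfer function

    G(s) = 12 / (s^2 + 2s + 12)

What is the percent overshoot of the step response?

Comparing s^2 + 2s + 12 to s^2 + 2ζωₙs + ωₙ²: ωₙ = √12 ≈ 3.464 rad/s and ζ = 2/(2·√12) ≈ 0.2887.
%OS = 100·exp(−πζ/√(1−ζ²)) = 100·exp(−π·0.2887/√(1−0.2887²)) ≈ 38.8%.

%OS ≈ 38.8%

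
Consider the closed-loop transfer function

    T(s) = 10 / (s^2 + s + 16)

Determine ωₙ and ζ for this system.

Compare the denominator to the standard form s^2 + 2ζωₙs + ωₙ².
ωₙ² = 16, so ωₙ = 4 rad/s.
2ζωₙ = 1, so ζ = 1/(2·4) = 0.125.
With ζ = 0.125 the response is underdamped.

ωₙ = 4 rad/s, ζ = 0.125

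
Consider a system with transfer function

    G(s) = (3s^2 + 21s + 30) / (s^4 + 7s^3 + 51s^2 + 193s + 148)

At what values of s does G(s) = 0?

s = -5, -2

Set the numerator to zero: 3s^2 + 21s + 30 = 0, i.e. 3·(s^2 + 7s + 10) = 0.
Factoring: (s + 5)(s + 2) = 0.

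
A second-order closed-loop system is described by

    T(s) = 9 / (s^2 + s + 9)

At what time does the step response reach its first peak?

Comparing s^2 + s + 9 to s^2 + 2ζωₙs + ωₙ²: ωₙ = 3 rad/s and ζ = 1/(2·3) ≈ 0.1667.
ζωₙ = 1/2 = 0.5, so ω_d = ωₙ√(1−ζ²) = √(ωₙ² − (ζωₙ)²) = √(9 − 0.5²) = √8.75 ≈ 2.958 rad/s.
t_p = π/ω_d = π/2.958 ≈ 1.062 s.

t_p ≈ 1.062 s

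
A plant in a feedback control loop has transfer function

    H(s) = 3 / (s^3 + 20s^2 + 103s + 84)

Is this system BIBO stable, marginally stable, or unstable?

The denominator s^3 + 20s^2 + 103s + 84 factors as (s + 7)(s + 1)(s + 12), giving poles at s = -7, -1, -12.
Since all poles lie strictly in the left half-plane, the system is stable.

stable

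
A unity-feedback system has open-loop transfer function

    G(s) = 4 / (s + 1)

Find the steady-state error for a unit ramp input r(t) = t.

e_ss = ∞

G(s) has no poles at the origin.
This is a Type 0 system; Kv = lim_{s→0} s·G(s) = 0, so the steady-state error for a ramp input is infinite.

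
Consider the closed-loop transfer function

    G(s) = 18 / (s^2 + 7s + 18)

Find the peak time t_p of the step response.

Comparing s^2 + 7s + 18 to s^2 + 2ζωₙs + ωₙ²: ωₙ = √18 ≈ 4.243 rad/s and ζ = 7/(2·√18) ≈ 0.8250.
ζωₙ = 7/2 = 3.5, so ω_d = ωₙ√(1−ζ²) = √(ωₙ² − (ζωₙ)²) = √(18 − 3.5²) = √5.75 ≈ 2.398 rad/s.
t_p = π/ω_d = π/2.398 ≈ 1.310 s.

t_p ≈ 1.310 s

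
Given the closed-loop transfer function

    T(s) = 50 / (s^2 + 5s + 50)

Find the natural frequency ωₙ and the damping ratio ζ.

Compare the denominator to the standard form s^2 + 2ζωₙs + ωₙ².
ωₙ² = 50, so ωₙ = √50 ≈ 7.071 rad/s.
2ζωₙ = 5, so ζ = 5/(2·√50) ≈ 0.3536.

ωₙ ≈ 7.071 rad/s, ζ ≈ 0.3536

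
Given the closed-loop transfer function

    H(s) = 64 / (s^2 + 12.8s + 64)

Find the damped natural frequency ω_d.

ω_d = 4.800 rad/s

Comparing s^2 + 12.8s + 64 to s^2 + 2ζωₙs + ωₙ²: ωₙ = 8 rad/s and ζ = 12.8/(2·8) = 0.8.
ζωₙ = 12.8/2 = 6.4, so ω_d = ωₙ√(1−ζ²) = √(ωₙ² − (ζωₙ)²) = √(64 − 6.4²) = √23.04 = 4.800 rad/s.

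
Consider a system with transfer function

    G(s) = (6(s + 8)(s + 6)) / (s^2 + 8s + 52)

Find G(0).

G(0) = 72/13 ≈ 5.538

At s = 0 each factor (s + a) contributes a and each (s^2 + bs + c) contributes c.
G(0) = 6·(8) · (6) / ((52)) = 288/52 = 72/13.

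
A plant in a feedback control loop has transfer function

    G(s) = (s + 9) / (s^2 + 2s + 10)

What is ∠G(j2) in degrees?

At s = j2: numerator = 9 + j2, denominator = 6 + j4.
∠G = ∠num − ∠den = 12.529° − (33.690°) = -21.16°.

∠G(j2) ≈ -21.16°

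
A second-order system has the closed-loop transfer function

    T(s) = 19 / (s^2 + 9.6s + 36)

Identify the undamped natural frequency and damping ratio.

ωₙ = 6 rad/s, ζ = 0.8

Compare the denominator to the standard form s^2 + 2ζωₙs + ωₙ².
ωₙ² = 36, so ωₙ = 6 rad/s.
2ζωₙ = 9.6, so ζ = 9.6/(2·6) = 0.8.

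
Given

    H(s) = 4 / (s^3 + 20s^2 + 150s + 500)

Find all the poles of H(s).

The poles are the roots of the denominator s^3 + 20s^2 + 150s + 500 = 0.
Trying s = -10: the polynomial evaluates to 0, so (s + 10) is a factor.
Dividing out leaves s^2 + 10s + 50 = 0.
The quadratic formula then gives s = -5 ± 5j.

s = -10, -5 ± 5j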